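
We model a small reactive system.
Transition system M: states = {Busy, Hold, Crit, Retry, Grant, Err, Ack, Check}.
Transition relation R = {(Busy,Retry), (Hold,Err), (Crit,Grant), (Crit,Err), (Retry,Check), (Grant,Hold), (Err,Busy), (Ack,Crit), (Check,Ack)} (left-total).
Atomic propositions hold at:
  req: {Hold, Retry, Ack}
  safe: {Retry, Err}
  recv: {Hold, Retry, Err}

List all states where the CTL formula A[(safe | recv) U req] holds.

Sat(safe | recv) = {Hold, Retry, Err}
A[(safe | recv) U req]: least fixpoint, start Z0 = Sat(req) = {Hold, Retry, Ack}, add states in Sat(safe | recv) with every successor in Z. Already a fixed point.
Sat(A[(safe | recv) U req]) = {Hold, Retry, Ack}

{Hold, Retry, Ack}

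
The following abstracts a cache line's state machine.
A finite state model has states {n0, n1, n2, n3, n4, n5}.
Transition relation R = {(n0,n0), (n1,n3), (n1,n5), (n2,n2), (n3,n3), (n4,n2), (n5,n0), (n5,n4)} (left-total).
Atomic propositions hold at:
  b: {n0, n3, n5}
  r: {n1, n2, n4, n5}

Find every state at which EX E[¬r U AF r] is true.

Sat(¬r) = {n0, n3}
AF r: least fixpoint, start Z0 = {n1, n2, n4, n5}, add states with every successor in Z. Already a fixed point.
Sat(AF r) = {n1, n2, n4, n5}
E[¬r U AF r]: least fixpoint, start Z0 = Sat(AF r) = {n1, n2, n4, n5}, add states in Sat(¬r) with some successor in Z. Already a fixed point.
Sat(E[¬r U AF r]) = {n1, n2, n4, n5}
Sat(EX E[¬r U AF r]) = {s : some successor in {n1, n2, n4, n5}} = {n1, n2, n4, n5}

{n1, n2, n4, n5}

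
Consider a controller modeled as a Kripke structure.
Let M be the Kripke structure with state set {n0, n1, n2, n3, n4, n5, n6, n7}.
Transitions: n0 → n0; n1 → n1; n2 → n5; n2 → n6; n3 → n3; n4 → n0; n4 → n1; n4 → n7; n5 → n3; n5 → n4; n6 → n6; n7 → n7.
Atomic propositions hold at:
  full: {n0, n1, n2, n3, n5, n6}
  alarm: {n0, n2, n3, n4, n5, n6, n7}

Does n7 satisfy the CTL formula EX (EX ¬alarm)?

Sat(¬alarm) = {n1}
Sat(EX ¬alarm) = {s : some successor in {n1}} = {n1, n4}
Sat(EX (EX ¬alarm)) = {s : some successor in {n1, n4}} = {n1, n4, n5}
n7 ∉ Sat(EX (EX ¬alarm)) = {n1, n4, n5}, so the formula does not hold at n7.

No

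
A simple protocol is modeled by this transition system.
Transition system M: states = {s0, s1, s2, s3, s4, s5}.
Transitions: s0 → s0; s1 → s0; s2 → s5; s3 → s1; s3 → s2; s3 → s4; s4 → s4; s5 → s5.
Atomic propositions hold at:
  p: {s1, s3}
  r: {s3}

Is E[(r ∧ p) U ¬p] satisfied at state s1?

No

Sat(r ∧ p) = {s3}
Sat(¬p) = {s0, s2, s4, s5}
E[(r ∧ p) U ¬p]: least fixpoint, start Z0 = Sat(¬p) = {s0, s2, s4, s5}, add states in Sat(r ∧ p) with some successor in Z. Z1 = {s0, s2, s3, s4, s5}; fixed.
Sat(E[(r ∧ p) U ¬p]) = {s0, s2, s3, s4, s5}
s1 ∉ Sat(E[(r ∧ p) U ¬p]) = {s0, s2, s3, s4, s5}, so the formula does not hold at s1.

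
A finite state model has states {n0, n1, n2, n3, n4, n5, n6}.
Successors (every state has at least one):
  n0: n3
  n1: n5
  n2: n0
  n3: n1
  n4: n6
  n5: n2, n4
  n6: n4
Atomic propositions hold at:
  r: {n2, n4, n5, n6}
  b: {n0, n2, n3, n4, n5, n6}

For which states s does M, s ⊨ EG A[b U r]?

A[b U r]: least fixpoint, start Z0 = Sat(r) = {n2, n4, n5, n6}, add states in Sat(b) with every successor in Z. Already a fixed point.
Sat(A[b U r]) = {n2, n4, n5, n6}
EG A[b U r]: greatest fixpoint, start Z0 = {n2, n4, n5, n6}, keep only states in Sat with some successor in Z. Z1 = {n4, n5, n6}; fixed.
Sat(EG A[b U r]) = {n4, n5, n6}

{n4, n5, n6}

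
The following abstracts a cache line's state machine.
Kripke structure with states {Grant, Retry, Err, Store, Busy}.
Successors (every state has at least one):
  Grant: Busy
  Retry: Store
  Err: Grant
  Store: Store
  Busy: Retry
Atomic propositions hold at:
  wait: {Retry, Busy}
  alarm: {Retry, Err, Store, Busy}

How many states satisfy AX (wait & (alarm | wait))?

Sat(alarm | wait) = {Retry, Err, Store, Busy}
Sat(wait & (alarm | wait)) = {Retry, Busy}
Sat(AX (wait & (alarm | wait))) = {s : every successor in {Retry, Busy}} = {Grant, Busy}
|Sat(AX (wait & (alarm | wait)))| = |{Grant, Busy}| = 2.

2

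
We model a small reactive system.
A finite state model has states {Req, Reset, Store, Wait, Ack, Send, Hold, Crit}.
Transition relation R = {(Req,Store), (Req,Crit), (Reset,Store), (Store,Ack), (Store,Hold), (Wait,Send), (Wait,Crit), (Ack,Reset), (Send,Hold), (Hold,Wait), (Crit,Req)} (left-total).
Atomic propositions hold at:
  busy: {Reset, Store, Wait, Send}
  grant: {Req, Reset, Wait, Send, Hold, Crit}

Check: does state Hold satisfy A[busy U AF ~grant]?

Sat(~grant) = {Store, Ack}
AF ~grant: least fixpoint, start Z0 = {Store, Ack}, add states with every successor in Z. Z1 = {Reset, Store, Ack}; fixed.
Sat(AF ~grant) = {Reset, Store, Ack}
A[busy U AF ~grant]: least fixpoint, start Z0 = Sat(AF ~grant) = {Reset, Store, Ack}, add states in Sat(busy) with every successor in Z. Already a fixed point.
Sat(A[busy U AF ~grant]) = {Reset, Store, Ack}
Hold ∉ Sat(A[busy U AF ~grant]) = {Reset, Store, Ack}, so the formula does not hold at Hold.

No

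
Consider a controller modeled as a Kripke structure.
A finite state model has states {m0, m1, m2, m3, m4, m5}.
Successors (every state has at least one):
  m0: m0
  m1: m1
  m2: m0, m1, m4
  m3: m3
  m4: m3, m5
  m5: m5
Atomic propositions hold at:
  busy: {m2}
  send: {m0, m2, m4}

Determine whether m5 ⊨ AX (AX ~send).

Yes

Sat(~send) = {m1, m3, m5}
Sat(AX ~send) = {s : every successor in {m1, m3, m5}} = {m1, m3, m4, m5}
Sat(AX (AX ~send)) = {s : every successor in {m1, m3, m4, m5}} = {m1, m3, m4, m5}
m5 ∈ Sat(AX (AX ~send)) = {m1, m3, m4, m5}, so the formula holds at m5.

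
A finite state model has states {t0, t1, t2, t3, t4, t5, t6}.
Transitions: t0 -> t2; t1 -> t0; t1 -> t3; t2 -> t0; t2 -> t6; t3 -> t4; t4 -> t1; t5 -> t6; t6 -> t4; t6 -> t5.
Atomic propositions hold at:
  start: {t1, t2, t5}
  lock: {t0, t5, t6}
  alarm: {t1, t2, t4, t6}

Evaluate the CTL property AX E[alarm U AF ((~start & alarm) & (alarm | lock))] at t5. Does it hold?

Sat(~start) = {t0, t3, t4, t6}
Sat(~start & alarm) = {t4, t6}
Sat(alarm | lock) = {t0, t1, t2, t4, t5, t6}
Sat((~start & alarm) & (alarm | lock)) = {t4, t6}
AF ((~start & alarm) & (alarm | lock)): least fixpoint, start Z0 = {t4, t6}, add states with every successor in Z. Z1 = {t3, t4, t5, t6}; fixed.
Sat(AF ((~start & alarm) & (alarm | lock))) = {t3, t4, t5, t6}
E[alarm U AF ((~start & alarm) & (alarm | lock))]: least fixpoint, start Z0 = Sat(AF ((~start & alarm) & (alarm | lock))) = {t3, t4, t5, t6}, add states in Sat(alarm) with some successor in Z. Z1 = {t1, t2, t3, t4, t5, t6}; fixed.
Sat(E[alarm U AF ((~start & alarm) & (alarm | lock))]) = {t1, t2, t3, t4, t5, t6}
Sat(AX E[alarm U AF ((~start & alarm) & (alarm | lock))]) = {s : every successor in {t1, t2, t3, t4, t5, t6}} = {t0, t3, t4, t5, t6}
t5 ∈ Sat(AX E[alarm U AF ((~start & alarm) & (alarm | lock))]) = {t0, t3, t4, t5, t6}, so the formula holds at t5.

Yes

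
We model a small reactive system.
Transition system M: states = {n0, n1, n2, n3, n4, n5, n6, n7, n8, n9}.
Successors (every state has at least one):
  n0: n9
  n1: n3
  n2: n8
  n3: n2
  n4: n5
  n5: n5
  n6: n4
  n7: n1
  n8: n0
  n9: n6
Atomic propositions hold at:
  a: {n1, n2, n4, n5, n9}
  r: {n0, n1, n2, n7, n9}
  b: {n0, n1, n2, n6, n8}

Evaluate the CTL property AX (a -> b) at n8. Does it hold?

Yes

Sat(a -> b) = {n0, n1, n2, n3, n6, n7, n8}
Sat(AX (a -> b)) = {s : every successor in {n0, n1, n2, n3, n6, n7, n8}} = {n1, n2, n3, n7, n8, n9}
n8 ∈ Sat(AX (a -> b)) = {n1, n2, n3, n7, n8, n9}, so the formula holds at n8.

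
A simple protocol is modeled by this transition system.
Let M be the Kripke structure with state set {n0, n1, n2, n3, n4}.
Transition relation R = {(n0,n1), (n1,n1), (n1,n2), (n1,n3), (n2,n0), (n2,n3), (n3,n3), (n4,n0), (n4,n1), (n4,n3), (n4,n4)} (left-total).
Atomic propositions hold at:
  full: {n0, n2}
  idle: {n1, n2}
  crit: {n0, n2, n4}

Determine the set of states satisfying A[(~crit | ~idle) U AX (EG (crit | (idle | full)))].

Sat(~crit) = {n1, n3}
Sat(~idle) = {n0, n3, n4}
Sat(~crit | ~idle) = {n0, n1, n3, n4}
Sat(idle | full) = {n0, n1, n2}
Sat(crit | (idle | full)) = {n0, n1, n2, n4}
EG (crit | (idle | full)): greatest fixpoint, start Z0 = {n0, n1, n2, n4}, keep only states in Sat with some successor in Z. Already a fixed point.
Sat(EG (crit | (idle | full))) = {n0, n1, n2, n4}
Sat(AX (EG (crit | (idle | full)))) = {s : every successor in {n0, n1, n2, n4}} = {n0}
A[(~crit | ~idle) U AX (EG (crit | (idle | full)))]: least fixpoint, start Z0 = Sat(AX (EG (crit | (idle | full)))) = {n0}, add states in Sat(~crit | ~idle) with every successor in Z. Already a fixed point.
Sat(A[(~crit | ~idle) U AX (EG (crit | (idle | full)))]) = {n0}

{n0}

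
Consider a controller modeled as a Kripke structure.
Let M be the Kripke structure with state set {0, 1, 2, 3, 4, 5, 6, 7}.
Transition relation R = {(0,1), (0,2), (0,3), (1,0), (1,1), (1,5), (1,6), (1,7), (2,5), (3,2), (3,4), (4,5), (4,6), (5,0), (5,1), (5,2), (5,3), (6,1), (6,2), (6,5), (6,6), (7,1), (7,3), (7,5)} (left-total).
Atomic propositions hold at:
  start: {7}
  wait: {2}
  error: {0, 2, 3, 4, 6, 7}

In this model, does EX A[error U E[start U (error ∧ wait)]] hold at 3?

Yes

Sat(error ∧ wait) = {2}
E[start U (error ∧ wait)]: least fixpoint, start Z0 = Sat((error ∧ wait)) = {2}, add states in Sat(start) with some successor in Z. Already a fixed point.
Sat(E[start U (error ∧ wait)]) = {2}
A[error U E[start U (error ∧ wait)]]: least fixpoint, start Z0 = Sat(E[start U (error ∧ wait)]) = {2}, add states in Sat(error) with every successor in Z. Already a fixed point.
Sat(A[error U E[start U (error ∧ wait)]]) = {2}
Sat(EX A[error U E[start U (error ∧ wait)]]) = {s : some successor in {2}} = {0, 3, 5, 6}
3 ∈ Sat(EX A[error U E[start U (error ∧ wait)]]) = {0, 3, 5, 6}, so the formula holds at 3.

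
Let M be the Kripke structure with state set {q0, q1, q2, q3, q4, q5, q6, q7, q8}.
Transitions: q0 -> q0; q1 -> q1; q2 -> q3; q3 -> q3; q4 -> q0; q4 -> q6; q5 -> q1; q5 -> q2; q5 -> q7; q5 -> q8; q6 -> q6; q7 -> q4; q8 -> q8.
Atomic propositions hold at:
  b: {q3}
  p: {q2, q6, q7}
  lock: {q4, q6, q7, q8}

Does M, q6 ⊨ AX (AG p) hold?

AG p: greatest fixpoint, start Z0 = {q2, q6, q7}, keep only states in Sat with every successor in Z. Z1 = {q6}; fixed.
Sat(AG p) = {q6}
Sat(AX (AG p)) = {s : every successor in {q6}} = {q6}
q6 ∈ Sat(AX (AG p)) = {q6}, so the formula holds at q6.

Yes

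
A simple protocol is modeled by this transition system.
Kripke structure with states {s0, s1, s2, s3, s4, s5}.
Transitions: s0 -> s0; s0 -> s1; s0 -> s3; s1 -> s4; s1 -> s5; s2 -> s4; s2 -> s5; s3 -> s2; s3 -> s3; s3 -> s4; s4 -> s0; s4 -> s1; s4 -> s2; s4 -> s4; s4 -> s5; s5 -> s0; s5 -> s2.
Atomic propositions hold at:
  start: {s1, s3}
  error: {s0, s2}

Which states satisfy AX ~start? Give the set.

Sat(~start) = {s0, s2, s4, s5}
Sat(AX ~start) = {s : every successor in {s0, s2, s4, s5}} = {s1, s2, s5}

{s1, s2, s5}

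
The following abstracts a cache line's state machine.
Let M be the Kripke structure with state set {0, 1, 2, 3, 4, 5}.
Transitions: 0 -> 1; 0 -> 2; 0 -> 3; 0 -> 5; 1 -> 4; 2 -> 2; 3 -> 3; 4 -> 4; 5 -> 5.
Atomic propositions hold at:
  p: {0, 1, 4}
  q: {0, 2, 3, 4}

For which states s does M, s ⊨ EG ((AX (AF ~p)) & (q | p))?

{2, 3}

Sat(~p) = {2, 3, 5}
AF ~p: least fixpoint, start Z0 = {2, 3, 5}, add states with every successor in Z. Already a fixed point.
Sat(AF ~p) = {2, 3, 5}
Sat(AX (AF ~p)) = {s : every successor in {2, 3, 5}} = {2, 3, 5}
Sat(q | p) = {0, 1, 2, 3, 4}
Sat((AX (AF ~p)) & (q | p)) = {2, 3}
EG ((AX (AF ~p)) & (q | p)): greatest fixpoint, start Z0 = {2, 3}, keep only states in Sat with some successor in Z. Already a fixed point.
Sat(EG ((AX (AF ~p)) & (q | p))) = {2, 3}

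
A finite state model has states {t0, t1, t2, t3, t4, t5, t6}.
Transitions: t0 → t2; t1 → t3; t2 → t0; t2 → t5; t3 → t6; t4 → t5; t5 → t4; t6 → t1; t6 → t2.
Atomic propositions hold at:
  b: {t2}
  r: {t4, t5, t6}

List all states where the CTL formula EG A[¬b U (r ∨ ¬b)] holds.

Sat(¬b) = {t0, t1, t3, t4, t5, t6}
Sat(r ∨ ¬b) = {t0, t1, t3, t4, t5, t6}
A[¬b U (r ∨ ¬b)]: least fixpoint, start Z0 = Sat((r ∨ ¬b)) = {t0, t1, t3, t4, t5, t6}, add states in Sat(¬b) with every successor in Z. Already a fixed point.
Sat(A[¬b U (r ∨ ¬b)]) = {t0, t1, t3, t4, t5, t6}
EG A[¬b U (r ∨ ¬b)]: greatest fixpoint, start Z0 = {t0, t1, t3, t4, t5, t6}, keep only states in Sat with some successor in Z. Z1 = {t1, t3, t4, t5, t6}; fixed.
Sat(EG A[¬b U (r ∨ ¬b)]) = {t1, t3, t4, t5, t6}

{t1, t3, t4, t5, t6}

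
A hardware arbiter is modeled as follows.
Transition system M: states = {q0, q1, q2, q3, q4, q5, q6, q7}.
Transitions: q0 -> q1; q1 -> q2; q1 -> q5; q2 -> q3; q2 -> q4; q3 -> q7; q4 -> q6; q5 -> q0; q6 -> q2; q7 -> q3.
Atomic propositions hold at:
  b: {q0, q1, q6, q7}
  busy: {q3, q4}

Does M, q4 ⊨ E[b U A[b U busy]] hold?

A[b U busy]: least fixpoint, start Z0 = Sat(busy) = {q3, q4}, add states in Sat(b) with every successor in Z. Z1 = {q3, q4, q7}; fixed.
Sat(A[b U busy]) = {q3, q4, q7}
E[b U A[b U busy]]: least fixpoint, start Z0 = Sat(A[b U busy]) = {q3, q4, q7}, add states in Sat(b) with some successor in Z. Already a fixed point.
Sat(E[b U A[b U busy]]) = {q3, q4, q7}
q4 ∈ Sat(E[b U A[b U busy]]) = {q3, q4, q7}, so the formula holds at q4.

Yes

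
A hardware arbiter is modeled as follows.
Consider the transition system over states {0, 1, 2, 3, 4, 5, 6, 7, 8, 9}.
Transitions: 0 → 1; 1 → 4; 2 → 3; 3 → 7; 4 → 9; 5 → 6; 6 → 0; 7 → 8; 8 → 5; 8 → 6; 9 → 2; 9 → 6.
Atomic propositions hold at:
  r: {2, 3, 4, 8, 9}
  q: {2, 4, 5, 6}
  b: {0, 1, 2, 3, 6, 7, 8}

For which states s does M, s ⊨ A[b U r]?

A[b U r]: least fixpoint, start Z0 = Sat(r) = {2, 3, 4, 8, 9}, add states in Sat(b) with every successor in Z. Z1 = {1, 2, 3, 4, 7, 8, 9}; Z2 = {0, 1, 2, 3, 4, 7, 8, 9}; Z3 = {0, 1, 2, 3, 4, 6, 7, 8, 9}; fixed.
Sat(A[b U r]) = {0, 1, 2, 3, 4, 6, 7, 8, 9}

{0, 1, 2, 3, 4, 6, 7, 8, 9}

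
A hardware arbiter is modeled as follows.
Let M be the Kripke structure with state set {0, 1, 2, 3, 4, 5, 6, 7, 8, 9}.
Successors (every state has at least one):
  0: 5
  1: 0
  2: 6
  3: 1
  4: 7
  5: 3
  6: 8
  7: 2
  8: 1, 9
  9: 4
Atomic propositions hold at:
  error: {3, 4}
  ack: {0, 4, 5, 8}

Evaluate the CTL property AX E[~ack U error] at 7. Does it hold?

No

Sat(~ack) = {1, 2, 3, 6, 7, 9}
E[~ack U error]: least fixpoint, start Z0 = Sat(error) = {3, 4}, add states in Sat(~ack) with some successor in Z. Z1 = {3, 4, 9}; fixed.
Sat(E[~ack U error]) = {3, 4, 9}
Sat(AX E[~ack U error]) = {s : every successor in {3, 4, 9}} = {5, 9}
7 ∉ Sat(AX E[~ack U error]) = {5, 9}, so the formula does not hold at 7.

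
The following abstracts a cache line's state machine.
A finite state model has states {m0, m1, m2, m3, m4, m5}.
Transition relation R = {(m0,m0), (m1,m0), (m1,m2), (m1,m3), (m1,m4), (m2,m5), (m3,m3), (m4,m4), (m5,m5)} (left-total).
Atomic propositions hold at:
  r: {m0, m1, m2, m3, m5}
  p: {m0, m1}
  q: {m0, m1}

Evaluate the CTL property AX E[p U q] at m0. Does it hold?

Yes

E[p U q]: least fixpoint, start Z0 = Sat(q) = {m0, m1}, add states in Sat(p) with some successor in Z. Already a fixed point.
Sat(E[p U q]) = {m0, m1}
Sat(AX E[p U q]) = {s : every successor in {m0, m1}} = {m0}
m0 ∈ Sat(AX E[p U q]) = {m0}, so the formula holds at m0.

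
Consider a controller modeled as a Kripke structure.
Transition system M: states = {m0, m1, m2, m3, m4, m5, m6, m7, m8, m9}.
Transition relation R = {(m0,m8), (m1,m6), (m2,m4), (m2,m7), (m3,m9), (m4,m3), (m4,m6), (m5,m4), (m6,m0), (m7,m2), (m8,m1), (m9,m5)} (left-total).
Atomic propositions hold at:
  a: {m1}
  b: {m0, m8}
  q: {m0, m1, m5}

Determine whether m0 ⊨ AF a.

Yes

AF a: least fixpoint, start Z0 = {m1}, add states with every successor in Z. Z1 = {m1, m8}; Z2 = {m0, m1, m8}; Z3 = {m0, m1, m6, m8}; fixed.
Sat(AF a) = {m0, m1, m6, m8}
m0 ∈ Sat(AF a) = {m0, m1, m6, m8}, so the formula holds at m0.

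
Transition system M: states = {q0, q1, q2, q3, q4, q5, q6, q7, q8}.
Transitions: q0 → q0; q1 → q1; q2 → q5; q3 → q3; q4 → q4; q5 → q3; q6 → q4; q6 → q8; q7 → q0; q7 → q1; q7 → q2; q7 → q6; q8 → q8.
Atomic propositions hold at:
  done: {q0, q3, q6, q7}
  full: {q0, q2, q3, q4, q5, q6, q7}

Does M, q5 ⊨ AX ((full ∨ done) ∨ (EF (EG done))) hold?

Sat(full ∨ done) = {q0, q2, q3, q4, q5, q6, q7}
EG done: greatest fixpoint, start Z0 = {q0, q3, q6, q7}, keep only states in Sat with some successor in Z. Z1 = {q0, q3, q7}; fixed.
Sat(EG done) = {q0, q3, q7}
EF (EG done): least fixpoint, start Z0 = {q0, q3, q7}, add states with some successor in Z. Z1 = {q0, q3, q5, q7}; Z2 = {q0, q2, q3, q5, q7}; fixed.
Sat(EF (EG done)) = {q0, q2, q3, q5, q7}
Sat((full ∨ done) ∨ (EF (EG done))) = {q0, q2, q3, q4, q5, q6, q7}
Sat(AX ((full ∨ done) ∨ (EF (EG done)))) = {s : every successor in {q0, q2, q3, q4, q5, q6, q7}} = {q0, q2, q3, q4, q5}
q5 ∈ Sat(AX ((full ∨ done) ∨ (EF (EG done)))) = {q0, q2, q3, q4, q5}, so the formula holds at q5.

Yes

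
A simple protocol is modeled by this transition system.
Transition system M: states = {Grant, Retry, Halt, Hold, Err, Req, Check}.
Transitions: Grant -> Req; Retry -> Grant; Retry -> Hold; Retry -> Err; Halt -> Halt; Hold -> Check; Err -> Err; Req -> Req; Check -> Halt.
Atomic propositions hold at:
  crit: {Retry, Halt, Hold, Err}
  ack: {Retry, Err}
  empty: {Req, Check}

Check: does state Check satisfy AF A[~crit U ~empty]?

Yes

Sat(~crit) = {Grant, Req, Check}
Sat(~empty) = {Grant, Retry, Halt, Hold, Err}
A[~crit U ~empty]: least fixpoint, start Z0 = Sat(~empty) = {Grant, Retry, Halt, Hold, Err}, add states in Sat(~crit) with every successor in Z. Z1 = {Grant, Retry, Halt, Hold, Err, Check}; fixed.
Sat(A[~crit U ~empty]) = {Grant, Retry, Halt, Hold, Err, Check}
AF A[~crit U ~empty]: least fixpoint, start Z0 = {Grant, Retry, Halt, Hold, Err, Check}, add states with every successor in Z. Already a fixed point.
Sat(AF A[~crit U ~empty]) = {Grant, Retry, Halt, Hold, Err, Check}
Check ∈ Sat(AF A[~crit U ~empty]) = {Grant, Retry, Halt, Hold, Err, Check}, so the formula holds at Check.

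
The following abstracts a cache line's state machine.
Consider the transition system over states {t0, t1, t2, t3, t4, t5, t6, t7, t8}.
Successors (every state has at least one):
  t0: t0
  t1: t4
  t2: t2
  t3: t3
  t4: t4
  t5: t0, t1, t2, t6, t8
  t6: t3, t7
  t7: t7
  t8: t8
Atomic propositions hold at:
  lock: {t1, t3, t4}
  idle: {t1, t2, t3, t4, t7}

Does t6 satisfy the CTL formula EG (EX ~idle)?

No

Sat(~idle) = {t0, t5, t6, t8}
Sat(EX ~idle) = {s : some successor in {t0, t5, t6, t8}} = {t0, t5, t8}
EG (EX ~idle): greatest fixpoint, start Z0 = {t0, t5, t8}, keep only states in Sat with some successor in Z. Already a fixed point.
Sat(EG (EX ~idle)) = {t0, t5, t8}
t6 ∉ Sat(EG (EX ~idle)) = {t0, t5, t8}, so the formula does not hold at t6.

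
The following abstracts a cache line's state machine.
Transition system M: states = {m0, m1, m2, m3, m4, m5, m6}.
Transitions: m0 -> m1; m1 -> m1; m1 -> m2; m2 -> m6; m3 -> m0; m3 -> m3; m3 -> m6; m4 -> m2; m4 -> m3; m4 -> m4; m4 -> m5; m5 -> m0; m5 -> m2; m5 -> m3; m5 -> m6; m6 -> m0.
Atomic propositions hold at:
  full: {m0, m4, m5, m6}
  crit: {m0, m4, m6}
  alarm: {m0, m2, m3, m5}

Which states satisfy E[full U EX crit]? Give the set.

Sat(EX crit) = {s : some successor in {m0, m4, m6}} = {m2, m3, m4, m5, m6}
E[full U EX crit]: least fixpoint, start Z0 = Sat(EX crit) = {m2, m3, m4, m5, m6}, add states in Sat(full) with some successor in Z. Already a fixed point.
Sat(E[full U EX crit]) = {m2, m3, m4, m5, m6}

{m2, m3, m4, m5, m6}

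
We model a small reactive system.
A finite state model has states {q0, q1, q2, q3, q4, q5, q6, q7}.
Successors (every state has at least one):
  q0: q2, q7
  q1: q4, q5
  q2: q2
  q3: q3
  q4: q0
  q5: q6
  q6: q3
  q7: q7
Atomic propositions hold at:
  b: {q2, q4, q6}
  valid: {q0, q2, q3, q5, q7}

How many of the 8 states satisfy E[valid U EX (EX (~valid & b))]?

Sat(~valid) = {q1, q4, q6}
Sat(~valid & b) = {q4, q6}
Sat(EX (~valid & b)) = {s : some successor in {q4, q6}} = {q1, q5}
Sat(EX (EX (~valid & b))) = {s : some successor in {q1, q5}} = {q1}
E[valid U EX (EX (~valid & b))]: least fixpoint, start Z0 = Sat(EX (EX (~valid & b))) = {q1}, add states in Sat(valid) with some successor in Z. Already a fixed point.
Sat(E[valid U EX (EX (~valid & b))]) = {q1}
|Sat(E[valid U EX (EX (~valid & b))])| = |{q1}| = 1.

1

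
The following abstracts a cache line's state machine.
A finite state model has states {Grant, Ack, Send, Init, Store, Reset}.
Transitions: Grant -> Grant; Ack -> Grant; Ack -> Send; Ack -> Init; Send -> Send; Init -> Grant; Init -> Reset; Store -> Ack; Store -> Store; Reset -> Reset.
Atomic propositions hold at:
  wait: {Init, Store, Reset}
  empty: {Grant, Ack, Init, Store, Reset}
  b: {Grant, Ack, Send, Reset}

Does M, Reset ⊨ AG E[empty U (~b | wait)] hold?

Yes

Sat(~b) = {Init, Store}
Sat(~b | wait) = {Init, Store, Reset}
E[empty U (~b | wait)]: least fixpoint, start Z0 = Sat((~b | wait)) = {Init, Store, Reset}, add states in Sat(empty) with some successor in Z. Z1 = {Ack, Init, Store, Reset}; fixed.
Sat(E[empty U (~b | wait)]) = {Ack, Init, Store, Reset}
AG E[empty U (~b | wait)]: greatest fixpoint, start Z0 = {Ack, Init, Store, Reset}, keep only states in Sat with every successor in Z. Z1 = {Store, Reset}; Z2 = {Reset}; fixed.
Sat(AG E[empty U (~b | wait)]) = {Reset}
Reset ∈ Sat(AG E[empty U (~b | wait)]) = {Reset}, so the formula holds at Reset.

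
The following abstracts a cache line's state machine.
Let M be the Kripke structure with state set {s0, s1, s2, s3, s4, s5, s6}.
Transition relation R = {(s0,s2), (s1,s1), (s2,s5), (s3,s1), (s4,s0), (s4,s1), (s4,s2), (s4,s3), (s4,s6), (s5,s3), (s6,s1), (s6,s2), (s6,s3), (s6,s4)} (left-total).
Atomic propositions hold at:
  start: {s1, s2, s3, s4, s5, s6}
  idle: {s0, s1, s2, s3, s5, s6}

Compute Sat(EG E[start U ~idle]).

Sat(~idle) = {s4}
E[start U ~idle]: least fixpoint, start Z0 = Sat(~idle) = {s4}, add states in Sat(start) with some successor in Z. Z1 = {s4, s6}; fixed.
Sat(E[start U ~idle]) = {s4, s6}
EG E[start U ~idle]: greatest fixpoint, start Z0 = {s4, s6}, keep only states in Sat with some successor in Z. Already a fixed point.
Sat(EG E[start U ~idle]) = {s4, s6}

{s4, s6}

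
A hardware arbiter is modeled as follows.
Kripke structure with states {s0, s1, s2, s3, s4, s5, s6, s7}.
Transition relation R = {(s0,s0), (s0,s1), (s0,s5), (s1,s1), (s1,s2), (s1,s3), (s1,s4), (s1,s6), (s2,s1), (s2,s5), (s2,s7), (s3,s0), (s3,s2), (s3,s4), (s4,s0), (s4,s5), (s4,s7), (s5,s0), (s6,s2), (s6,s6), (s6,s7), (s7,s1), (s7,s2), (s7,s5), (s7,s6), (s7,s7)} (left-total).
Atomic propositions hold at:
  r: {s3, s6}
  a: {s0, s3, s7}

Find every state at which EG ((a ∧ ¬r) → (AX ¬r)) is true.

{s0, s1, s2, s3, s4, s5, s6}

Sat(¬r) = {s0, s1, s2, s4, s5, s7}
Sat(a ∧ ¬r) = {s0, s7}
Sat(AX ¬r) = {s : every successor in {s0, s1, s2, s4, s5, s7}} = {s0, s2, s3, s4, s5}
Sat((a ∧ ¬r) → (AX ¬r)) = {s0, s1, s2, s3, s4, s5, s6}
EG ((a ∧ ¬r) → (AX ¬r)): greatest fixpoint, start Z0 = {s0, s1, s2, s3, s4, s5, s6}, keep only states in Sat with some successor in Z. Already a fixed point.
Sat(EG ((a ∧ ¬r) → (AX ¬r))) = {s0, s1, s2, s3, s4, s5, s6}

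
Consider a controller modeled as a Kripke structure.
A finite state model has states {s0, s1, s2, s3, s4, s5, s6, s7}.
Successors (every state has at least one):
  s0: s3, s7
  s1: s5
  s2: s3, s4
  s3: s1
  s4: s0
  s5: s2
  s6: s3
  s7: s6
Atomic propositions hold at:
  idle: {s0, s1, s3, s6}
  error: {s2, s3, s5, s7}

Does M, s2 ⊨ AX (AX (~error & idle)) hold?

Yes

Sat(~error) = {s0, s1, s4, s6}
Sat(~error & idle) = {s0, s1, s6}
Sat(AX (~error & idle)) = {s : every successor in {s0, s1, s6}} = {s3, s4, s7}
Sat(AX (AX (~error & idle))) = {s : every successor in {s3, s4, s7}} = {s0, s2, s6}
s2 ∈ Sat(AX (AX (~error & idle))) = {s0, s2, s6}, so the formula holds at s2.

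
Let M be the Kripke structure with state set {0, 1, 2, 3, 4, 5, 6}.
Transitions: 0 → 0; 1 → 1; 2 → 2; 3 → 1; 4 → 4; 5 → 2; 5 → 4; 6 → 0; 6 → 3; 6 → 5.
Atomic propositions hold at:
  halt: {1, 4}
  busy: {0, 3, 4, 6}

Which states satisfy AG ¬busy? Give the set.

{1, 2}

Sat(¬busy) = {1, 2, 5}
AG ¬busy: greatest fixpoint, start Z0 = {1, 2, 5}, keep only states in Sat with every successor in Z. Z1 = {1, 2}; fixed.
Sat(AG ¬busy) = {1, 2}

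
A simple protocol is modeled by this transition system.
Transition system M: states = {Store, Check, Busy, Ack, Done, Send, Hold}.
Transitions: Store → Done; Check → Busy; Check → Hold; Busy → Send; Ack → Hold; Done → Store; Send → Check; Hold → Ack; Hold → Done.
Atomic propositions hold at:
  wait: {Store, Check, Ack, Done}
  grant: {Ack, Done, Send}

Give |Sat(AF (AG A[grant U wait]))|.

A[grant U wait]: least fixpoint, start Z0 = Sat(wait) = {Store, Check, Ack, Done}, add states in Sat(grant) with every successor in Z. Z1 = {Store, Check, Ack, Done, Send}; fixed.
Sat(A[grant U wait]) = {Store, Check, Ack, Done, Send}
AG A[grant U wait]: greatest fixpoint, start Z0 = {Store, Check, Ack, Done, Send}, keep only states in Sat with every successor in Z. Z1 = {Store, Done, Send}; Z2 = {Store, Done}; fixed.
Sat(AG A[grant U wait]) = {Store, Done}
AF (AG A[grant U wait]): least fixpoint, start Z0 = {Store, Done}, add states with every successor in Z. Already a fixed point.
Sat(AF (AG A[grant U wait])) = {Store, Done}
|Sat(AF (AG A[grant U wait]))| = |{Store, Done}| = 2.

2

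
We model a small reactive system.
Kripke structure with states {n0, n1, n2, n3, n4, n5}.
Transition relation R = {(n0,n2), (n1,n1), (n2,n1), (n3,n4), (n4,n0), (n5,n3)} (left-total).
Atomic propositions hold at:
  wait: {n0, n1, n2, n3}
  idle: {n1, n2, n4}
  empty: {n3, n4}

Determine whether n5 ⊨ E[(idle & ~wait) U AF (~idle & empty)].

Yes

Sat(~wait) = {n4, n5}
Sat(idle & ~wait) = {n4}
Sat(~idle) = {n0, n3, n5}
Sat(~idle & empty) = {n3}
AF (~idle & empty): least fixpoint, start Z0 = {n3}, add states with every successor in Z. Z1 = {n3, n5}; fixed.
Sat(AF (~idle & empty)) = {n3, n5}
E[(idle & ~wait) U AF (~idle & empty)]: least fixpoint, start Z0 = Sat(AF (~idle & empty)) = {n3, n5}, add states in Sat(idle & ~wait) with some successor in Z. Already a fixed point.
Sat(E[(idle & ~wait) U AF (~idle & empty)]) = {n3, n5}
n5 ∈ Sat(E[(idle & ~wait) U AF (~idle & empty)]) = {n3, n5}, so the formula holds at n5.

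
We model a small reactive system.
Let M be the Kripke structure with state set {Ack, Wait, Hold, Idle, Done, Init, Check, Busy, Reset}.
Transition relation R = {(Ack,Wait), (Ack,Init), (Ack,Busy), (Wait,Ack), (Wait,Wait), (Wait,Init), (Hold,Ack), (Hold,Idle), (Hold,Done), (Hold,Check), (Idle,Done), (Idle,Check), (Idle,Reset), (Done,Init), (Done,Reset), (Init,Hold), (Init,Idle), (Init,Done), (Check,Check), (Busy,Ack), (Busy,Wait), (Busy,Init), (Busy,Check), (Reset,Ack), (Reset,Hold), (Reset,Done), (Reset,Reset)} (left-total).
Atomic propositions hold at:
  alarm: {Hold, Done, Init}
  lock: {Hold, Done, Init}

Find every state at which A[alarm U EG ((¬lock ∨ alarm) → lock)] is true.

Sat(¬lock) = {Ack, Wait, Idle, Check, Busy, Reset}
Sat(¬lock ∨ alarm) = {Ack, Wait, Hold, Idle, Done, Init, Check, Busy, Reset}
Sat((¬lock ∨ alarm) → lock) = {Hold, Done, Init}
EG ((¬lock ∨ alarm) → lock): greatest fixpoint, start Z0 = {Hold, Done, Init}, keep only states in Sat with some successor in Z. Already a fixed point.
Sat(EG ((¬lock ∨ alarm) → lock)) = {Hold, Done, Init}
A[alarm U EG ((¬lock ∨ alarm) → lock)]: least fixpoint, start Z0 = Sat(EG ((¬lock ∨ alarm) → lock)) = {Hold, Done, Init}, add states in Sat(alarm) with every successor in Z. Already a fixed point.
Sat(A[alarm U EG ((¬lock ∨ alarm) → lock)]) = {Hold, Done, Init}

{Hold, Done, Init}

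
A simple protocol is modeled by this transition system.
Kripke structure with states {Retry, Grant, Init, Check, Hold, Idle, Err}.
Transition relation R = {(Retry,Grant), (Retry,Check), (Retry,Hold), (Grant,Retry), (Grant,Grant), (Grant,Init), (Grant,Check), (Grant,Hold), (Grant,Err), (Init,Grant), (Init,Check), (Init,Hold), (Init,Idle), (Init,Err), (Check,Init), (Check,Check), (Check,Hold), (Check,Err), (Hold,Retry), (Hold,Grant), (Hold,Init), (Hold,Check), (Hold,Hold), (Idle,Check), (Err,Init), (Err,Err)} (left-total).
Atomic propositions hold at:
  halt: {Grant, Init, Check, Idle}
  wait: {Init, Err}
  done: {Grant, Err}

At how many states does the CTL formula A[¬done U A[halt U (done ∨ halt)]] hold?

5

Sat(¬done) = {Retry, Init, Check, Hold, Idle}
Sat(done ∨ halt) = {Grant, Init, Check, Idle, Err}
A[halt U (done ∨ halt)]: least fixpoint, start Z0 = Sat((done ∨ halt)) = {Grant, Init, Check, Idle, Err}, add states in Sat(halt) with every successor in Z. Already a fixed point.
Sat(A[halt U (done ∨ halt)]) = {Grant, Init, Check, Idle, Err}
A[¬done U A[halt U (done ∨ halt)]]: least fixpoint, start Z0 = Sat(A[halt U (done ∨ halt)]) = {Grant, Init, Check, Idle, Err}, add states in Sat(¬done) with every successor in Z. Already a fixed point.
Sat(A[¬done U A[halt U (done ∨ halt)]]) = {Grant, Init, Check, Idle, Err}
|Sat(A[¬done U A[halt U (done ∨ halt)]])| = |{Grant, Init, Check, Idle, Err}| = 5.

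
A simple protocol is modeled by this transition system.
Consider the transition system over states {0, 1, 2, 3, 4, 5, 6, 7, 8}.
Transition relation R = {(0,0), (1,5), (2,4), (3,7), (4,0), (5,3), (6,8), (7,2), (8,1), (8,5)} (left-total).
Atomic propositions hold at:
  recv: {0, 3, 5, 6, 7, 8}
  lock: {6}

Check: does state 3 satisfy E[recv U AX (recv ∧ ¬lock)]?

Yes

Sat(¬lock) = {0, 1, 2, 3, 4, 5, 7, 8}
Sat(recv ∧ ¬lock) = {0, 3, 5, 7, 8}
Sat(AX (recv ∧ ¬lock)) = {s : every successor in {0, 3, 5, 7, 8}} = {0, 1, 3, 4, 5, 6}
E[recv U AX (recv ∧ ¬lock)]: least fixpoint, start Z0 = Sat(AX (recv ∧ ¬lock)) = {0, 1, 3, 4, 5, 6}, add states in Sat(recv) with some successor in Z. Z1 = {0, 1, 3, 4, 5, 6, 8}; fixed.
Sat(E[recv U AX (recv ∧ ¬lock)]) = {0, 1, 3, 4, 5, 6, 8}
3 ∈ Sat(E[recv U AX (recv ∧ ¬lock)]) = {0, 1, 3, 4, 5, 6, 8}, so the formula holds at 3.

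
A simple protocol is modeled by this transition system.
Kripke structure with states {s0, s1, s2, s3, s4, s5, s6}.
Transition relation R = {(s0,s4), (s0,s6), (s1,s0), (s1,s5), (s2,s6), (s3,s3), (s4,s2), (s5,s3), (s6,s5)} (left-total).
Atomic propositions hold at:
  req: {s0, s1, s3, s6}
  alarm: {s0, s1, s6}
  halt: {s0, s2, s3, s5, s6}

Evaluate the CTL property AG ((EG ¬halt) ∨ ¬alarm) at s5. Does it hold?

Yes

Sat(¬halt) = {s1, s4}
EG ¬halt: greatest fixpoint, start Z0 = {s1, s4}, keep only states in Sat with some successor in Z. Z1 = ∅; fixed.
Sat(EG ¬halt) = ∅
Sat(¬alarm) = {s2, s3, s4, s5}
Sat((EG ¬halt) ∨ ¬alarm) = {s2, s3, s4, s5}
AG ((EG ¬halt) ∨ ¬alarm): greatest fixpoint, start Z0 = {s2, s3, s4, s5}, keep only states in Sat with every successor in Z. Z1 = {s3, s4, s5}; Z2 = {s3, s5}; fixed.
Sat(AG ((EG ¬halt) ∨ ¬alarm)) = {s3, s5}
s5 ∈ Sat(AG ((EG ¬halt) ∨ ¬alarm)) = {s3, s5}, so the formula holds at s5.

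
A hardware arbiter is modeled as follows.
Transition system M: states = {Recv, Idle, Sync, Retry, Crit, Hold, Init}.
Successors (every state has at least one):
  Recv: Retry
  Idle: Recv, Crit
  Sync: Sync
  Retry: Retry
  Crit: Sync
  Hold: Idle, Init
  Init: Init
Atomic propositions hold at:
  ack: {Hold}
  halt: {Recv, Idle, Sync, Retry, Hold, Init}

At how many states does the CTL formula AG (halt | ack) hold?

4

Sat(halt | ack) = {Recv, Idle, Sync, Retry, Hold, Init}
AG (halt | ack): greatest fixpoint, start Z0 = {Recv, Idle, Sync, Retry, Hold, Init}, keep only states in Sat with every successor in Z. Z1 = {Recv, Sync, Retry, Hold, Init}; Z2 = {Recv, Sync, Retry, Init}; fixed.
Sat(AG (halt | ack)) = {Recv, Sync, Retry, Init}
|Sat(AG (halt | ack))| = |{Recv, Sync, Retry, Init}| = 4.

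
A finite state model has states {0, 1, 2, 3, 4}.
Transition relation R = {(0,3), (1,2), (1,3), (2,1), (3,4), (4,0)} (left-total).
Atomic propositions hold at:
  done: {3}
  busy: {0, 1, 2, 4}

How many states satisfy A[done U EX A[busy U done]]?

4

A[busy U done]: least fixpoint, start Z0 = Sat(done) = {3}, add states in Sat(busy) with every successor in Z. Z1 = {0, 3}; Z2 = {0, 3, 4}; fixed.
Sat(A[busy U done]) = {0, 3, 4}
Sat(EX A[busy U done]) = {s : some successor in {0, 3, 4}} = {0, 1, 3, 4}
A[done U EX A[busy U done]]: least fixpoint, start Z0 = Sat(EX A[busy U done]) = {0, 1, 3, 4}, add states in Sat(done) with every successor in Z. Already a fixed point.
Sat(A[done U EX A[busy U done]]) = {0, 1, 3, 4}
|Sat(A[done U EX A[busy U done]])| = |{0, 1, 3, 4}| = 4.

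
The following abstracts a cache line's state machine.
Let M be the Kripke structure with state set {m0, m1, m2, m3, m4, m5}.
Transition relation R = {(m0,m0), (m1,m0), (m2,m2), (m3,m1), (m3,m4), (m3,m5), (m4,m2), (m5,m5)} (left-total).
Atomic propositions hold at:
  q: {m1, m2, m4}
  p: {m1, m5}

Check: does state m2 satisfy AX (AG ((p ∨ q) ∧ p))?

No

Sat(p ∨ q) = {m1, m2, m4, m5}
Sat((p ∨ q) ∧ p) = {m1, m5}
AG ((p ∨ q) ∧ p): greatest fixpoint, start Z0 = {m1, m5}, keep only states in Sat with every successor in Z. Z1 = {m5}; fixed.
Sat(AG ((p ∨ q) ∧ p)) = {m5}
Sat(AX (AG ((p ∨ q) ∧ p))) = {s : every successor in {m5}} = {m5}
m2 ∉ Sat(AX (AG ((p ∨ q) ∧ p))) = {m5}, so the formula does not hold at m2.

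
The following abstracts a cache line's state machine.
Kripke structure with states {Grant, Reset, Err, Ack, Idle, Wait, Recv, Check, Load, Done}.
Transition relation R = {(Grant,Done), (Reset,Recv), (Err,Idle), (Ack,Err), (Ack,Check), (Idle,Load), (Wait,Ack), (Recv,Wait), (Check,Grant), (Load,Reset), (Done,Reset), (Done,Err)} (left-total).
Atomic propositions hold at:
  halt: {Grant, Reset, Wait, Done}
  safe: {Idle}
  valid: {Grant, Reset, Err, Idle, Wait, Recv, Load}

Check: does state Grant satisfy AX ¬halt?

No

Sat(¬halt) = {Err, Ack, Idle, Recv, Check, Load}
Sat(AX ¬halt) = {s : every successor in {Err, Ack, Idle, Recv, Check, Load}} = {Reset, Err, Ack, Idle, Wait}
Grant ∉ Sat(AX ¬halt) = {Reset, Err, Ack, Idle, Wait}, so the formula does not hold at Grant.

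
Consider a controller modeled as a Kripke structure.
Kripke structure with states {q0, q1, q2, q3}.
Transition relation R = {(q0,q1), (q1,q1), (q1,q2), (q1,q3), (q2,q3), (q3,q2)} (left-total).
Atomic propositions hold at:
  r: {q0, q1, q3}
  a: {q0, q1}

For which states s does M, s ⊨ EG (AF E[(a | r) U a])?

Sat(a | r) = {q0, q1, q3}
E[(a | r) U a]: least fixpoint, start Z0 = Sat(a) = {q0, q1}, add states in Sat(a | r) with some successor in Z. Already a fixed point.
Sat(E[(a | r) U a]) = {q0, q1}
AF E[(a | r) U a]: least fixpoint, start Z0 = {q0, q1}, add states with every successor in Z. Already a fixed point.
Sat(AF E[(a | r) U a]) = {q0, q1}
EG (AF E[(a | r) U a]): greatest fixpoint, start Z0 = {q0, q1}, keep only states in Sat with some successor in Z. Already a fixed point.
Sat(EG (AF E[(a | r) U a])) = {q0, q1}

{q0, q1}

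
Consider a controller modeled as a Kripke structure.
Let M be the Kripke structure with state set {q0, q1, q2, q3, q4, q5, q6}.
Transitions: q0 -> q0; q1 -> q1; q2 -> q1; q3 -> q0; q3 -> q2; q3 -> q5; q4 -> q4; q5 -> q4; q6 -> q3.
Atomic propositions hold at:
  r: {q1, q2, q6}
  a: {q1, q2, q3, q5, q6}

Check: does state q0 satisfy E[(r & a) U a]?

Sat(r & a) = {q1, q2, q6}
E[(r & a) U a]: least fixpoint, start Z0 = Sat(a) = {q1, q2, q3, q5, q6}, add states in Sat(r & a) with some successor in Z. Already a fixed point.
Sat(E[(r & a) U a]) = {q1, q2, q3, q5, q6}
q0 ∉ Sat(E[(r & a) U a]) = {q1, q2, q3, q5, q6}, so the formula does not hold at q0.

No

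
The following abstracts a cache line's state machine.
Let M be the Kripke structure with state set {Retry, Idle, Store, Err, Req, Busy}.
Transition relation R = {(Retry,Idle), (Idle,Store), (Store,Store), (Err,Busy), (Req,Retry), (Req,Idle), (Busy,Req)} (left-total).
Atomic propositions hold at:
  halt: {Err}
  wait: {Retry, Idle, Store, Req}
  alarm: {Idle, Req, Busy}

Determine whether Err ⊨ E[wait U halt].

E[wait U halt]: least fixpoint, start Z0 = Sat(halt) = {Err}, add states in Sat(wait) with some successor in Z. Already a fixed point.
Sat(E[wait U halt]) = {Err}
Err ∈ Sat(E[wait U halt]) = {Err}, so the formula holds at Err.

Yes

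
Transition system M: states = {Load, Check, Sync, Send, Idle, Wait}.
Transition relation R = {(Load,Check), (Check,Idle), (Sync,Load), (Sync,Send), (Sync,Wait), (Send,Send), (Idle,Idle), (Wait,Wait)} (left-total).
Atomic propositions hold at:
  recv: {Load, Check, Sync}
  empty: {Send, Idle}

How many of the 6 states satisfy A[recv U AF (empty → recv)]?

4

Sat(empty → recv) = {Load, Check, Sync, Wait}
AF (empty → recv): least fixpoint, start Z0 = {Load, Check, Sync, Wait}, add states with every successor in Z. Already a fixed point.
Sat(AF (empty → recv)) = {Load, Check, Sync, Wait}
A[recv U AF (empty → recv)]: least fixpoint, start Z0 = Sat(AF (empty → recv)) = {Load, Check, Sync, Wait}, add states in Sat(recv) with every successor in Z. Already a fixed point.
Sat(A[recv U AF (empty → recv)]) = {Load, Check, Sync, Wait}
|Sat(A[recv U AF (empty → recv)])| = |{Load, Check, Sync, Wait}| = 4.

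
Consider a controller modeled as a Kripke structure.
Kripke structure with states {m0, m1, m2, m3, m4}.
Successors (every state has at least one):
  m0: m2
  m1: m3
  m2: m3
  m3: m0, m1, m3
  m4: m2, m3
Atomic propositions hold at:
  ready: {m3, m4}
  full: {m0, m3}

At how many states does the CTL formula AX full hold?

2

Sat(AX full) = {s : every successor in {m0, m3}} = {m1, m2}
|Sat(AX full)| = |{m1, m2}| = 2.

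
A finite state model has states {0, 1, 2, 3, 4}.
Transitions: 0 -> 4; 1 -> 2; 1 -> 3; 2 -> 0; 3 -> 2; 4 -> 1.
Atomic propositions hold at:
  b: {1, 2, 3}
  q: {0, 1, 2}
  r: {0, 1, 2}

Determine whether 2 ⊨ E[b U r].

E[b U r]: least fixpoint, start Z0 = Sat(r) = {0, 1, 2}, add states in Sat(b) with some successor in Z. Z1 = {0, 1, 2, 3}; fixed.
Sat(E[b U r]) = {0, 1, 2, 3}
2 ∈ Sat(E[b U r]) = {0, 1, 2, 3}, so the formula holds at 2.

Yes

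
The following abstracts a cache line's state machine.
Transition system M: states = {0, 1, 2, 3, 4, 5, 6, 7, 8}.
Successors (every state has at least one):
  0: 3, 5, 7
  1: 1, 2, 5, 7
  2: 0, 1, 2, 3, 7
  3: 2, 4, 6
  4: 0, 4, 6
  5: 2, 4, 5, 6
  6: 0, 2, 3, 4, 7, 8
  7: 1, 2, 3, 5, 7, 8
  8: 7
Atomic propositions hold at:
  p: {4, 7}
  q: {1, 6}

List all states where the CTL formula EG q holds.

EG q: greatest fixpoint, start Z0 = {1, 6}, keep only states in Sat with some successor in Z. Z1 = {1}; fixed.
Sat(EG q) = {1}

{1}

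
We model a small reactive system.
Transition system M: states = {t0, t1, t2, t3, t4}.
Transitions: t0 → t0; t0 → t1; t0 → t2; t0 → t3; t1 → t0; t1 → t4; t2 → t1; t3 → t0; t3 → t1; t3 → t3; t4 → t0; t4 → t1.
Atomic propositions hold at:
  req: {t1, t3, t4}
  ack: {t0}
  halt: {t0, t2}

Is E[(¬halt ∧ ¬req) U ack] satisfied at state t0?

Yes

Sat(¬halt) = {t1, t3, t4}
Sat(¬req) = {t0, t2}
Sat(¬halt ∧ ¬req) = ∅
E[(¬halt ∧ ¬req) U ack]: least fixpoint, start Z0 = Sat(ack) = {t0}, add states in Sat(¬halt ∧ ¬req) with some successor in Z. Already a fixed point.
Sat(E[(¬halt ∧ ¬req) U ack]) = {t0}
t0 ∈ Sat(E[(¬halt ∧ ¬req) U ack]) = {t0}, so the formula holds at t0.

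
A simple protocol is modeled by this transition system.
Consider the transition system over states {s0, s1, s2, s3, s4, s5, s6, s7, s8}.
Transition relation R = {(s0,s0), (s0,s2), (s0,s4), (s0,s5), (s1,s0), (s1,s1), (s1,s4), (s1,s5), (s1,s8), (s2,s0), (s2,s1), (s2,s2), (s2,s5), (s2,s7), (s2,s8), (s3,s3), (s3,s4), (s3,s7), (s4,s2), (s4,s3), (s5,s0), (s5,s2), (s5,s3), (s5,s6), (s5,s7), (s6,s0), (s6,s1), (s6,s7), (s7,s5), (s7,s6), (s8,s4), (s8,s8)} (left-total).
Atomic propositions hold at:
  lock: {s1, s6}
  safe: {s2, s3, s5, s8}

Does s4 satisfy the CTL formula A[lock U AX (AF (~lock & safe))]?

Yes

Sat(~lock) = {s0, s2, s3, s4, s5, s7, s8}
Sat(~lock & safe) = {s2, s3, s5, s8}
AF (~lock & safe): least fixpoint, start Z0 = {s2, s3, s5, s8}, add states with every successor in Z. Z1 = {s2, s3, s4, s5, s8}; fixed.
Sat(AF (~lock & safe)) = {s2, s3, s4, s5, s8}
Sat(AX (AF (~lock & safe))) = {s : every successor in {s2, s3, s4, s5, s8}} = {s4, s8}
A[lock U AX (AF (~lock & safe))]: least fixpoint, start Z0 = Sat(AX (AF (~lock & safe))) = {s4, s8}, add states in Sat(lock) with every successor in Z. Already a fixed point.
Sat(A[lock U AX (AF (~lock & safe))]) = {s4, s8}
s4 ∈ Sat(A[lock U AX (AF (~lock & safe))]) = {s4, s8}, so the formula holds at s4.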